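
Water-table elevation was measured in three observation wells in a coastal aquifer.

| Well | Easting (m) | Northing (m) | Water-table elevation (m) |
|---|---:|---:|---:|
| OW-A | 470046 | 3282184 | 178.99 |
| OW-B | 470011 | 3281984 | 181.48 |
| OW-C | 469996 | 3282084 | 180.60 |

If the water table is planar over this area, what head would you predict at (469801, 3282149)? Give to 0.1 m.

182.1 m

With h = a·x + b·y + c and OW-A as origin, the differences give:
  (-35)·a + (-200)·b = +2.49
  (-50)·a + (-100)·b = +1.61
Eliminate b (×(-100) and ×(-200), subtract): -6500·a = 73.000 → a = ∂h/∂x = -0.01123
Back-substitute: b = ∂h/∂y = -0.01048.
h(469801, 3282149) = 178.99 + (-0.01123)·(-245) + (-0.01048)·(-35) = 178.99 +2.752 +0.367 = 182.108 m.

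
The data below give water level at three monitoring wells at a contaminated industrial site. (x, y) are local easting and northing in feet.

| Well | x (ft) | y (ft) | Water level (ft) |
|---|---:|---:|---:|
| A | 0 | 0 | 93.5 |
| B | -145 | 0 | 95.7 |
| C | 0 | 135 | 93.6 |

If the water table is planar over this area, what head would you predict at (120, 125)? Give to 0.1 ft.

∂h/∂x = (95.7 − 93.5) / (-145 − 0) = -0.01517
∂h/∂y = (93.6 − 93.5) / (135 − 0) = +0.0007407
h(120, 125) = 93.5 + (-0.01517)·(120) + (+0.0007407)·(125) = 93.5 -1.821 +0.093 = 91.772 ft.

91.8 ft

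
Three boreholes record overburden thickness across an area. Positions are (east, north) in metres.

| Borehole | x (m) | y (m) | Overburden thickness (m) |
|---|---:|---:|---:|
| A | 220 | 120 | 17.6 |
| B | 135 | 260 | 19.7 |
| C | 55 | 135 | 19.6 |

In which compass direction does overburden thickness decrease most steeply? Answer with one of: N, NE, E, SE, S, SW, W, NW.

Taking A as reference: B−A = (-85, 140, +2.1); C−A = (-165, 15, +2.0).
Solve a·Δx + b·Δy = Δd: det = (-85)·15 − (-165)·140 = 21825.
∂d/∂x = [(+2.1)·15 − (+2.0)·140] / 21825 = -0.01139
∂d/∂y = [(-85)·(+2.0) − (-165)·(+2.1)] / 21825 = +0.008087
Steepest decrease is along −∇f = (+0.01139 E, -0.008087 N) → southeast.

SE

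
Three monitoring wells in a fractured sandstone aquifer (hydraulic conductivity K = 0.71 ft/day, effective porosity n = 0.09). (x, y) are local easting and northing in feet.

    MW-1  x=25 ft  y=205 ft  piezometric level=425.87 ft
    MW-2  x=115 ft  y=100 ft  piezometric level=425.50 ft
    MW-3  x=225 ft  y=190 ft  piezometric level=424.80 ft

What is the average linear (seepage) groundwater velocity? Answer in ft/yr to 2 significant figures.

16 ft/yr

Taking MW-1 as reference: MW-2−MW-1 = (90, -105, -0.37); MW-3−MW-1 = (200, -15, -1.07).
Solve a·Δx + b·Δy = Δh: det = 90·(-15) − 200·(-105) = 19650.
∂h/∂x = [(-0.37)·(-15) − (-1.07)·(-105)] / 19650 = -0.005435
∂h/∂y = [90·(-1.07) − 200·(-0.37)] / 19650 = -0.001135
|∇h| = √(-0.005435² + -0.001135²) = 0.005552
Seepage velocity v = K·i/n = 0.71 × 0.005552 / 0.09 = 0.0438 ft/day = 16 ft/yr.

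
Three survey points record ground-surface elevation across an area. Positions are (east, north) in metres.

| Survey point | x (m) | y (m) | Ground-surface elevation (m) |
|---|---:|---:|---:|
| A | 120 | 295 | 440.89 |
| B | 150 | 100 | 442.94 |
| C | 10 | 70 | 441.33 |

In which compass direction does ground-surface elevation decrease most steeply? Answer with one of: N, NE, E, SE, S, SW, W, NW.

Differences from A: to B (Δx, Δy, Δh) = (30, -195, +2.05); to C = (-110, -225, +0.44).
Determinant of the coordinate differences = 30·(-225) − (-110)·(-195) = -28200.
∂z/∂x = [(+2.05)·(-225) − (+0.44)·(-195)] / -28200 = +0.01331
∂z/∂y = [30·(+0.44) − (-110)·(+2.05)] / -28200 = -0.008465
Steepest decrease is along −∇f = (-0.01331 E, +0.008465 N) → northwest.

NW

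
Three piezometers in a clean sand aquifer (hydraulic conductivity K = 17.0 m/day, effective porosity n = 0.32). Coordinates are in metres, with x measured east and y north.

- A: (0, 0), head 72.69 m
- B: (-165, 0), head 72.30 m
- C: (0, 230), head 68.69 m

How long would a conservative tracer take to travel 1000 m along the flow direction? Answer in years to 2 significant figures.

∂h/∂x = (72.30 − 72.69) / (-165 − 0) = +0.002364
∂h/∂y = (68.69 − 72.69) / (230 − 0) = -0.01739
|∇h| = √(0.002364² + -0.01739²) = 0.01755
Seepage velocity v = K·i/n = 17.0 × 0.01755 / 0.32 = 0.9323 m/day.
t = 1000 / 0.9323 = 1073 days = 2.94 years.

2.9 years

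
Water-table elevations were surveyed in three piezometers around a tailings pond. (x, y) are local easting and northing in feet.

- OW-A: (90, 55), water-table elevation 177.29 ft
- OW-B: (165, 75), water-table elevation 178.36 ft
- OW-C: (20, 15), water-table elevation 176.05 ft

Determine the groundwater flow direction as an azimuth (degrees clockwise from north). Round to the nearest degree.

225°

Three-point gradient (reference OW-A): Δ to OW-B = (75, 20, +1.07), Δ to OW-C = (-70, -40, -1.24).
∂h/∂x = +0.01125, ∂h/∂y = +0.01131 (det = -1600).
Flow direction (−∇h) has components (-0.01125 E, -0.01131 N).
Azimuth = atan2(E, N) = atan2(-0.01125, -0.01131) = 224.8° ≈ 225°.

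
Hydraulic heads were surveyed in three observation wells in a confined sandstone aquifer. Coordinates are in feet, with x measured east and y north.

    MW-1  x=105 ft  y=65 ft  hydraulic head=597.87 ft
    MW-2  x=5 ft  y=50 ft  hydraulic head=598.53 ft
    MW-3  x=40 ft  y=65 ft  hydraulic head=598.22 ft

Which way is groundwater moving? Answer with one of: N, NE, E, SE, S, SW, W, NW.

NE

Taking MW-1 as reference: MW-2−MW-1 = (-100, -15, +0.66); MW-3−MW-1 = (-65, 0, +0.35).
Solve a·Δx + b·Δy = Δh: det = (-100)·0 − (-65)·(-15) = -975.
∂h/∂x = [(+0.66)·0 − (+0.35)·(-15)] / -975 = -0.005385
∂h/∂y = [(-100)·(+0.35) − (-65)·(+0.66)] / -975 = -0.008103
Flow = −∇h = (+0.005385 east, +0.008103 north), which points northeast.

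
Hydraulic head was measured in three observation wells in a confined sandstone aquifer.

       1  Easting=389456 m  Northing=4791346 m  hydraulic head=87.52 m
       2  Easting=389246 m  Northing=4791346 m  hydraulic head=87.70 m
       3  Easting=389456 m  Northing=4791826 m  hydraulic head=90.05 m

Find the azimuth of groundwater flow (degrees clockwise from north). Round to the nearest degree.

171°

∂h/∂x = (87.70 − 87.52) / (389246 − 389456) = -0.0008571
∂h/∂y = (90.05 − 87.52) / (4791826 − 4791346) = +0.005271
Flow direction (−∇h) has components (+0.0008571 E, -0.005271 N).
Azimuth = atan2(E, N) = atan2(+0.0008571, -0.005271) = 170.8° ≈ 171°.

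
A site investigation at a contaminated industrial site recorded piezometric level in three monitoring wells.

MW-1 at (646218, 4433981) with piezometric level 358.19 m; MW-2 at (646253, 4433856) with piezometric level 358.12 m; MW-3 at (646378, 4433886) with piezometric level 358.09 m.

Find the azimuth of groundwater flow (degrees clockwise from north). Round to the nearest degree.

With h = a·x + b·y + c and MW-1 as origin, the differences give:
  35·a + (-125)·b = -0.07
  160·a + (-95)·b = -0.10
Eliminate b (×(-95) and ×(-125), subtract): 16675·a = -5.850 → a = ∂h/∂x = -0.0003508
Back-substitute: b = ∂h/∂y = +0.0004618.
Flow direction (−∇h) has components (+0.0003508 E, -0.0004618 N).
Azimuth = atan2(E, N) = atan2(+0.0003508, -0.0004618) = 142.8° ≈ 143°.

143°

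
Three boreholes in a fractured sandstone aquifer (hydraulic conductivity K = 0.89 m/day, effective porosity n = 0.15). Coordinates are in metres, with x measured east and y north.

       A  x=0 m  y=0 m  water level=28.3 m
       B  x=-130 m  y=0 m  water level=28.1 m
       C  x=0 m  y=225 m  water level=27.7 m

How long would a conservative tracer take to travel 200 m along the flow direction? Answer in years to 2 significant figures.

∂h/∂x = (28.1 − 28.3) / (-130 − 0) = +0.001538
∂h/∂y = (27.7 − 28.3) / (225 − 0) = -0.002667
|∇h| = √(0.001538² + -0.002667²) = 0.003079
Seepage velocity v = K·i/n = 0.89 × 0.003079 / 0.15 = 0.01827 m/day.
t = 200 / 0.01827 = 1.095e+04 days = 30 years.

30 years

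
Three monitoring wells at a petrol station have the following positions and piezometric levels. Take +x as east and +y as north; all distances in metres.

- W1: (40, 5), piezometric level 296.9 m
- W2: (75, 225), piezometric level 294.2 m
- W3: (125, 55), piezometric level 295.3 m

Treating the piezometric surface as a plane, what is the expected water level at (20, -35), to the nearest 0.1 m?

297.6 m

Taking W1 as reference: W2−W1 = (35, 220, -2.7); W3−W1 = (85, 50, -1.6).
Solve a·Δx + b·Δy = Δh: det = 35·50 − 85·220 = -16950.
∂h/∂x = [(-2.7)·50 − (-1.6)·220] / -16950 = -0.01280
∂h/∂y = [35·(-1.6) − 85·(-2.7)] / -16950 = -0.01024
h(20, -35) = 296.9 + (-0.01280)·(-20) + (-0.01024)·(-40) = 296.9 +0.256 +0.409 = 297.565 m.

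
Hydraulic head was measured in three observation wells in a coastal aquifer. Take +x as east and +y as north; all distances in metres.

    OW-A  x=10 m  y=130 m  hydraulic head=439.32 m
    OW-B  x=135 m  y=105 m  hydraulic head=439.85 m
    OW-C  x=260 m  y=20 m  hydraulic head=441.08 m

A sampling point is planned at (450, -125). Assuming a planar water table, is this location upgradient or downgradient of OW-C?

upgradient

Differences from OW-A: to OW-B (Δx, Δy, Δh) = (125, -25, +0.53); to OW-C = (250, -110, +1.76).
Determinant of the coordinate differences = 125·(-110) − 250·(-25) = -7500.
∂h/∂x = [(+0.53)·(-110) − (+1.76)·(-25)] / -7500 = +0.001907
∂h/∂y = [125·(+1.76) − 250·(+0.53)] / -7500 = -0.01167
Head at (450, -125) = 439.32 + (+0.001907)·(440) + (-0.01167)·(-255) = 443.13 m.
That is higher than the 441.08 m at OW-C, so the point is upgradient.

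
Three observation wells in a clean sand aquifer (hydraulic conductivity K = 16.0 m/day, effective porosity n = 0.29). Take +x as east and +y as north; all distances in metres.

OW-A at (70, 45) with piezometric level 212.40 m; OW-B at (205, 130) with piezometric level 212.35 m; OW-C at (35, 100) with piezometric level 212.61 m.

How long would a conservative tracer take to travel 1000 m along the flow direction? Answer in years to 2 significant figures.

15 years

Differences from OW-A: to OW-B (Δx, Δy, Δh) = (135, 85, -0.05); to OW-C = (-35, 55, +0.21).
Determinant of the coordinate differences = 135·55 − (-35)·85 = 10400.
∂h/∂x = [(-0.05)·55 − (+0.21)·85] / 10400 = -0.001981
∂h/∂y = [135·(+0.21) − (-35)·(-0.05)] / 10400 = +0.002558
|∇h| = √(-0.001981² + 0.002558²) = 0.003235
Seepage velocity v = K·i/n = 16.0 × 0.003235 / 0.29 = 0.1785 m/day.
t = 1000 / 0.1785 = 5602 days = 15.3 years.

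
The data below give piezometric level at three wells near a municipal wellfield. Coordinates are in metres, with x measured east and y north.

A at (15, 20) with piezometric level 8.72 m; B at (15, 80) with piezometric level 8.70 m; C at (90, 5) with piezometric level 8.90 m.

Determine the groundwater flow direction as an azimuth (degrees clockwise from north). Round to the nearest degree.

Differences from A: to B (Δx, Δy, Δh) = (0, 60, -0.02); to C = (75, -15, +0.18).
Determinant of the coordinate differences = 0·(-15) − 75·60 = -4500.
∂h/∂x = [(-0.02)·(-15) − (+0.18)·60] / -4500 = +0.002333
∂h/∂y = [0·(+0.18) − 75·(-0.02)] / -4500 = -0.0003333
Flow direction (−∇h) has components (-0.002333 E, +0.0003333 N).
Azimuth = atan2(E, N) = atan2(-0.002333, +0.0003333) = 278.1° ≈ 278°.

278°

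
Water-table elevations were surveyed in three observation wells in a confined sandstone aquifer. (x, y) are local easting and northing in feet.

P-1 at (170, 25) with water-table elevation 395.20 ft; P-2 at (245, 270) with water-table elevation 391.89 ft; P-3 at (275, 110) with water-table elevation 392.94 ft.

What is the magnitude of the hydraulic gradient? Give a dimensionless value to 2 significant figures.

With h = a·x + b·y + c and P-1 as origin, the differences give:
  75·a + 245·b = -3.31
  105·a + 85·b = -2.26
Eliminate b (×85 and ×245, subtract): -19350·a = 272.350 → a = ∂h/∂x = -0.01407
Back-substitute: b = ∂h/∂y = -0.009202.
|∇h| = √(-0.01407² + -0.009202²) = 0.01681

0.017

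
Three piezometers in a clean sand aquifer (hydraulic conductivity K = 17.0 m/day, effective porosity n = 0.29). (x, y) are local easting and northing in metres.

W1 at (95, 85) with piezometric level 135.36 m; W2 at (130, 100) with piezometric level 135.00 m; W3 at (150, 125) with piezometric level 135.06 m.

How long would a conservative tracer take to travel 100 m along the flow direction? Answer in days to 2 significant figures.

72 days

Differences from W1: to W2 (Δx, Δy, Δh) = (35, 15, -0.36); to W3 = (55, 40, -0.30).
Determinant of the coordinate differences = 35·40 − 55·15 = 575.
∂h/∂x = [(-0.36)·40 − (-0.30)·15] / 575 = -0.01722
∂h/∂y = [35·(-0.30) − 55·(-0.36)] / 575 = +0.01617
|∇h| = √(-0.01722² + 0.01617²) = 0.02362
Seepage velocity v = K·i/n = 17.0 × 0.02362 / 0.29 = 1.385 m/day.
t = 100 / 1.385 = 72.2 days.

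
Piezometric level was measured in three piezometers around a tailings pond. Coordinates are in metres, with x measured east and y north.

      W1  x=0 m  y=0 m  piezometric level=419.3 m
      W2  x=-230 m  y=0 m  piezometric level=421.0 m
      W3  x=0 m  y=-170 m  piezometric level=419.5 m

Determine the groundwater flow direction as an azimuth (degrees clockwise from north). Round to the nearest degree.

081°

∂h/∂x = (421.0 − 419.3) / (-230 − 0) = -0.007391
∂h/∂y = (419.5 − 419.3) / (-170 − 0) = -0.001176
Flow direction (−∇h) has components (+0.007391 E, +0.001176 N).
Azimuth = atan2(E, N) = atan2(+0.007391, +0.001176) = 81.0° ≈ 081°.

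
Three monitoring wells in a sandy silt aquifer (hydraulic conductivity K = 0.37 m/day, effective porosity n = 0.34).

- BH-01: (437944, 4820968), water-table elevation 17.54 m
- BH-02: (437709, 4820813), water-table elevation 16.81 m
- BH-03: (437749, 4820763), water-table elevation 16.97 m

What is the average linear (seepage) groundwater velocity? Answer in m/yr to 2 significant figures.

Differences from BH-01: to BH-02 (Δx, Δy, Δh) = (-235, -155, -0.73); to BH-03 = (-195, -205, -0.57).
Determinant of the coordinate differences = (-235)·(-205) − (-195)·(-155) = 17950.
∂h/∂x = [(-0.73)·(-205) − (-0.57)·(-155)] / 17950 = +0.003415
∂h/∂y = [(-235)·(-0.57) − (-195)·(-0.73)] / 17950 = -0.0004680
|∇h| = √(0.003415² + -0.0004680²) = 0.003447
Seepage velocity v = K·i/n = 0.37 × 0.003447 / 0.34 = 0.003751 m/day = 1.37 m/yr.

1.4 m/yr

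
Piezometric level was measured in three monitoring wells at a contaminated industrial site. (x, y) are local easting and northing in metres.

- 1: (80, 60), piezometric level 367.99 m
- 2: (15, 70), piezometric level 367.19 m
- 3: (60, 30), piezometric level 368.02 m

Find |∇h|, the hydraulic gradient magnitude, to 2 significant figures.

Differences from 1: to 2 (Δx, Δy, Δh) = (-65, 10, -0.80); to 3 = (-20, -30, +0.03).
Determinant of the coordinate differences = (-65)·(-30) − (-20)·10 = 2150.
∂h/∂x = [(-0.80)·(-30) − (+0.03)·10] / 2150 = +0.01102
∂h/∂y = [(-65)·(+0.03) − (-20)·(-0.80)] / 2150 = -0.008349
|∇h| = √(0.01102² + -0.008349²) = 0.01383

0.014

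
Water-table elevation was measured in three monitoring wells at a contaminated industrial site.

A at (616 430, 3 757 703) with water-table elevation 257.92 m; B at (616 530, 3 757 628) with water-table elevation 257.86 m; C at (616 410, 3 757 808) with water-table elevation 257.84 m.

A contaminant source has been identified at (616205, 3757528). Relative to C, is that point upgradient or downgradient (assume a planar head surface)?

Three-point gradient (reference A): Δ to B = (100, -75, -0.06), Δ to C = (-20, 105, -0.08).
∂h/∂x = -0.001367, ∂h/∂y = -0.001022 (det = 9000).
Head at (616205, 3757528) = 257.92 + (-0.001367)·(-225) + (-0.001022)·(-175) = 258.41 m.
That is higher than the 257.84 m at C, so the point is upgradient.

upgradient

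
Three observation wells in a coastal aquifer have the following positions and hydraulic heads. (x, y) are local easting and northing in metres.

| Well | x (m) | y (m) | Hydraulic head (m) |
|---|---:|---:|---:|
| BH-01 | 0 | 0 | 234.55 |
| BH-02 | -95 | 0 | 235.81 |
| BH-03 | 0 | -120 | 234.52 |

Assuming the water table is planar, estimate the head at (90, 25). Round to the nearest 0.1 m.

233.4 m

∂h/∂x = (235.81 − 234.55) / (-95 − 0) = -0.01326
∂h/∂y = (234.52 − 234.55) / (-120 − 0) = +0.0002500
h(90, 25) = 234.55 + (-0.01326)·(90) + (+0.0002500)·(25) = 234.55 -1.194 +0.006 = 233.363 m.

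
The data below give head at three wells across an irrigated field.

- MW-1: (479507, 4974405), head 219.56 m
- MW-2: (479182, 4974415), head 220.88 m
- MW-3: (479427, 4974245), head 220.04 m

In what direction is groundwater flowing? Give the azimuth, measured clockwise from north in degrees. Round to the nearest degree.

077°

Taking MW-1 as reference: MW-2−MW-1 = (-325, 10, +1.32); MW-3−MW-1 = (-80, -160, +0.48).
Solve a·Δx + b·Δy = Δh: det = (-325)·(-160) − (-80)·10 = 52800.
∂h/∂x = [(+1.32)·(-160) − (+0.48)·10] / 52800 = -0.004091
∂h/∂y = [(-325)·(+0.48) − (-80)·(+1.32)] / 52800 = -0.0009545
Flow direction (−∇h) has components (+0.004091 E, +0.0009545 N).
Azimuth = atan2(E, N) = atan2(+0.004091, +0.0009545) = 76.9° ≈ 077°.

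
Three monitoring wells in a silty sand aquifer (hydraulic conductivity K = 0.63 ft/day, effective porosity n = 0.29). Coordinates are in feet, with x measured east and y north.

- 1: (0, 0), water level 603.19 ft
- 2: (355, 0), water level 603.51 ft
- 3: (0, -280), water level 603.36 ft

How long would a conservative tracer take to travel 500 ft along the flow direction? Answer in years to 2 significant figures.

580 years

∂h/∂x = (603.51 − 603.19) / (355 − 0) = +0.0009014
∂h/∂y = (603.36 − 603.19) / (-280 − 0) = -0.0006071
|∇h| = √(0.0009014² + -0.0006071²) = 0.001087
Seepage velocity v = K·i/n = 0.63 × 0.001087 / 0.29 = 0.002361 ft/day.
t = 500 / 0.002361 = 2.118e+05 days = 580 years.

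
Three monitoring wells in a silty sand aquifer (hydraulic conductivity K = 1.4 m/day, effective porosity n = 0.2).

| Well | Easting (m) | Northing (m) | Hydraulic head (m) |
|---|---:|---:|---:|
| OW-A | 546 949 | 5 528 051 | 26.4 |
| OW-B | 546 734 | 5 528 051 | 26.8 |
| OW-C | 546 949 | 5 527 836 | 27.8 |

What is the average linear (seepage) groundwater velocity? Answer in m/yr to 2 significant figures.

∂h/∂x = (26.8 − 26.4) / (546734 − 546949) = -0.001860
∂h/∂y = (27.8 − 26.4) / (5527836 − 5528051) = -0.006512
|∇h| = √(-0.001860² + -0.006512²) = 0.006772
Seepage velocity v = K·i/n = 1.4 × 0.006772 / 0.2 = 0.0474 m/day = 17.31 m/yr.

17 m/yr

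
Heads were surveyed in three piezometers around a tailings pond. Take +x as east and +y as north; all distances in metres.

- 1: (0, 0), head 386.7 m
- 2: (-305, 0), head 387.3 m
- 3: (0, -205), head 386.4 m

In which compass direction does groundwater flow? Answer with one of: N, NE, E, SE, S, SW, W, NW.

∂h/∂x = (387.3 − 386.7) / (-305 − 0) = -0.001967
∂h/∂y = (386.4 − 386.7) / (-205 − 0) = +0.001463
Flow = −∇h = (+0.001967 east, -0.001463 north), which points southeast.

SE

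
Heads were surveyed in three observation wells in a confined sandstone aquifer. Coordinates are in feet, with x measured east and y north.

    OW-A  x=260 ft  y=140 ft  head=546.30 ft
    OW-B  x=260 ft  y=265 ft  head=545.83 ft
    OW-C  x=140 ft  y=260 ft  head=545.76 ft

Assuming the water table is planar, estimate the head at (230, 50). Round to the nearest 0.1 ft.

Three-point gradient (reference OW-A): Δ to OW-B = (0, 125, -0.47), Δ to OW-C = (-120, 120, -0.54).
∂h/∂x = +0.0007400, ∂h/∂y = -0.003760 (det = 15000).
h(230, 50) = 546.30 + (+0.0007400)·(-30) + (-0.003760)·(-90) = 546.30 -0.022 +0.338 = 546.616 ft.

546.6 ft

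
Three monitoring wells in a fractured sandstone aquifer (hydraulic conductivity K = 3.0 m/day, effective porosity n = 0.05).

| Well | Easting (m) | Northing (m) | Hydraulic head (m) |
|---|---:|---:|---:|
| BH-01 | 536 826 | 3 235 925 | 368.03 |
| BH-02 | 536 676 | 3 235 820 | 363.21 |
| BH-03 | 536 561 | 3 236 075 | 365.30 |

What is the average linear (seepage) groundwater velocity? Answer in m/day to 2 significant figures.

Differences from BH-01: to BH-02 (Δx, Δy, Δh) = (-150, -105, -4.82); to BH-03 = (-265, 150, -2.73).
Solve a·Δx + b·Δy = Δh: det = (-150)·150 − (-265)·(-105) = -50325.
∂h/∂x = [(-4.82)·150 − (-2.73)·(-105)] / -50325 = +0.02006
∂h/∂y = [(-150)·(-2.73) − (-265)·(-4.82)] / -50325 = +0.01724
|∇h| = √(0.02006² + 0.01724²) = 0.02645
Seepage velocity v = K·i/n = 3.0 × 0.02645 / 0.05 = 1.587 m/day.

1.6 m/day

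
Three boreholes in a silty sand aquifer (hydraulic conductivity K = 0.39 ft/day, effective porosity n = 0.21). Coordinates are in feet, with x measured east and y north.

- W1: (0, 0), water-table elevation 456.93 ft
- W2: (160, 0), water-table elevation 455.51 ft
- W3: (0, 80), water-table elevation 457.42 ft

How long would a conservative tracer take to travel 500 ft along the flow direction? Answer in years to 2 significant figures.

∂h/∂x = (455.51 − 456.93) / (160 − 0) = -0.008875
∂h/∂y = (457.42 − 456.93) / (80 − 0) = +0.006125
|∇h| = √(-0.008875² + 0.006125²) = 0.01078
Seepage velocity v = K·i/n = 0.39 × 0.01078 / 0.21 = 0.02002 ft/day.
t = 500 / 0.02002 = 2.498e+04 days = 68.4 years.

68 years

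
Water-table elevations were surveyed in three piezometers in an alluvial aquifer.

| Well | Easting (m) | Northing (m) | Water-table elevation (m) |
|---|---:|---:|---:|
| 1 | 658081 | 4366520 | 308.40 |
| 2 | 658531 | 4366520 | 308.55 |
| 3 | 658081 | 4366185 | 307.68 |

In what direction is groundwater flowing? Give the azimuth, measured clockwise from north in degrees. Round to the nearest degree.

∂h/∂x = (308.55 − 308.40) / (658531 − 658081) = +0.0003333
∂h/∂y = (307.68 − 308.40) / (4366185 − 4366520) = +0.002149
Flow direction (−∇h) has components (-0.0003333 E, -0.002149 N).
Azimuth = atan2(E, N) = atan2(-0.0003333, -0.002149) = 188.8° ≈ 189°.

189°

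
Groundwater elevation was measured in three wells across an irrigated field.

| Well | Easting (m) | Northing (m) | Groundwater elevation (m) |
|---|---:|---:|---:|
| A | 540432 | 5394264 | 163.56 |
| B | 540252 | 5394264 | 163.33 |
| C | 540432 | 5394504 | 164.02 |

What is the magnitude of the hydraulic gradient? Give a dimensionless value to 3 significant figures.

0.00230

∂h/∂x = (163.33 − 163.56) / (540252 − 540432) = +0.001278
∂h/∂y = (164.02 − 163.56) / (5394504 − 5394264) = +0.001917
|∇h| = √(0.001278² + 0.001917²) = 0.002304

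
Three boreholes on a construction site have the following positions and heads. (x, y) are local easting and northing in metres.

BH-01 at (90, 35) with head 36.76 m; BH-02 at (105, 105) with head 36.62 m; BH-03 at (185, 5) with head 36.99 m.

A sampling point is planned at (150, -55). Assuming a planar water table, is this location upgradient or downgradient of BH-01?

upgradient

Three-point gradient (reference BH-01): Δ to BH-02 = (15, 70, -0.14), Δ to BH-03 = (95, -30, +0.23).
∂h/∂x = +0.001676, ∂h/∂y = -0.002359 (det = -7100).
Head at (150, -55) = 36.76 + (+0.001676)·(60) + (-0.002359)·(-90) = 37.07 m.
That is higher than the 36.76 m at BH-01, so the point is upgradient.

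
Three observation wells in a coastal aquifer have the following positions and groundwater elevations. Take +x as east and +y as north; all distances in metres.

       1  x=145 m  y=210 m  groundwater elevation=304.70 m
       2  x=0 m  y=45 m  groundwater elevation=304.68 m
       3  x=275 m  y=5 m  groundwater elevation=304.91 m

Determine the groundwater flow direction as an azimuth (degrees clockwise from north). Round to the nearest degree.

306°

Differences from 1: to 2 (Δx, Δy, Δh) = (-145, -165, -0.02); to 3 = (130, -205, +0.21).
Determinant of the coordinate differences = (-145)·(-205) − 130·(-165) = 51175.
∂h/∂x = [(-0.02)·(-205) − (+0.21)·(-165)] / 51175 = +0.0007572
∂h/∂y = [(-145)·(+0.21) − 130·(-0.02)] / 51175 = -0.0005442
Flow direction (−∇h) has components (-0.0007572 E, +0.0005442 N).
Azimuth = atan2(E, N) = atan2(-0.0007572, +0.0005442) = 305.7° ≈ 306°.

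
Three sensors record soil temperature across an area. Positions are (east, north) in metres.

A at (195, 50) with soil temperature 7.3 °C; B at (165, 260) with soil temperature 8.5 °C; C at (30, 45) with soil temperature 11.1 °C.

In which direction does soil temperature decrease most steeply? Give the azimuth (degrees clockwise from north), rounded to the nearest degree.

096°

With T = a·x + b·y + c and A as origin, the differences give:
  (-30)·a + 210·b = +1.2
  (-165)·a + (-5)·b = +3.8
Eliminate b (×(-5) and ×210, subtract): 34800·a = -804.00 → a = ∂T/∂x = -0.02310
Back-substitute: b = ∂T/∂y = +0.002414.
Steepest decrease is along −∇f: components (+0.02310 E, -0.002414 N).
Azimuth = atan2(+0.02310, -0.002414) = 96.0° ≈ 096°.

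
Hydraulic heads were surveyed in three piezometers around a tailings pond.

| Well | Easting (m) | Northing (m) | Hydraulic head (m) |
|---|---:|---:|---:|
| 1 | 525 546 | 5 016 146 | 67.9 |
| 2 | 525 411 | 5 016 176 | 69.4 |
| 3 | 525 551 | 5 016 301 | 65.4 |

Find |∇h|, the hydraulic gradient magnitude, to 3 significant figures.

0.0214

With h = a·x + b·y + c and 1 as origin, the differences give:
  (-135)·a + 30·b = +1.5
  5·a + 155·b = -2.5
Eliminate b (×155 and ×30, subtract): -21075·a = 307.50 → a = ∂h/∂x = -0.01459
Back-substitute: b = ∂h/∂y = -0.01566.
|∇h| = √(-0.01459² + -0.01566²) = 0.0214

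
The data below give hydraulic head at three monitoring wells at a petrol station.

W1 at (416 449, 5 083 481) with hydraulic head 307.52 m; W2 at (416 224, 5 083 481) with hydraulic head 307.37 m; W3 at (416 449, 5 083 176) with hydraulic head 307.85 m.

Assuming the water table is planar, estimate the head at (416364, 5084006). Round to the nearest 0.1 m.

306.9 m

∂h/∂x = (307.37 − 307.52) / (416224 − 416449) = +0.0006667
∂h/∂y = (307.85 − 307.52) / (5083176 − 5083481) = -0.001082
h(416364, 5084006) = 307.52 + (+0.0006667)·(-85) + (-0.001082)·(525) = 307.52 -0.057 -0.568 = 306.895 m.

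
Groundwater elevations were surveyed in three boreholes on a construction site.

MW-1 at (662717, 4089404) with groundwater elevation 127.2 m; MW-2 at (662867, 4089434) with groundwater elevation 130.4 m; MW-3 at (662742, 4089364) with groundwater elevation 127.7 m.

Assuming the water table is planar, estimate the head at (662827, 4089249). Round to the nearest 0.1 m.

129.4 m

Three-point gradient (reference MW-1): Δ to MW-2 = (150, 30, +3.2), Δ to MW-3 = (25, -40, +0.5).
∂h/∂x = +0.02119, ∂h/∂y = +0.0007407 (det = -6750).
h(662827, 4089249) = 127.2 + (+0.02119)·(110) + (+0.0007407)·(-155) = 127.2 +2.330 -0.115 = 129.416 m.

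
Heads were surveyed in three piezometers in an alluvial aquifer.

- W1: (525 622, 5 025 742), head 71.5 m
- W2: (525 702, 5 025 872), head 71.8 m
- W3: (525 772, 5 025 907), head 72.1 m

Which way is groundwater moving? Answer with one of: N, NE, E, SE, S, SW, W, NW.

With h = a·x + b·y + c and W1 as origin, the differences give:
  80·a + 130·b = +0.3
  150·a + 165·b = +0.6
Eliminate b (×165 and ×130, subtract): -6300·a = -28.50 → a = ∂h/∂x = +0.004524
Back-substitute: b = ∂h/∂y = -0.0004762.
Flow = −∇h = (-0.004524 east, +0.0004762 north), which points west.

W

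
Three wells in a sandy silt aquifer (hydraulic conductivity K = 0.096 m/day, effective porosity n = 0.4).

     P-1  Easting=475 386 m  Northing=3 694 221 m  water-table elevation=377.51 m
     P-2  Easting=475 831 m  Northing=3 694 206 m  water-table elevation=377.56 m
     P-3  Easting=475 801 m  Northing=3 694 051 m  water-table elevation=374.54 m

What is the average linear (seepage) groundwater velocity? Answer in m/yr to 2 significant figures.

1.7 m/yr

Differences from P-1: to P-2 (Δx, Δy, Δh) = (445, -15, +0.05); to P-3 = (415, -170, -2.97).
Determinant of the coordinate differences = 445·(-170) − 415·(-15) = -69425.
∂h/∂x = [(+0.05)·(-170) − (-2.97)·(-15)] / -69425 = +0.0007641
∂h/∂y = [445·(-2.97) − 415·(+0.05)] / -69425 = +0.01934
|∇h| = √(0.0007641² + 0.01934²) = 0.01936
Seepage velocity v = K·i/n = 0.096 × 0.01936 / 0.4 = 0.004646 m/day = 1.697 m/yr.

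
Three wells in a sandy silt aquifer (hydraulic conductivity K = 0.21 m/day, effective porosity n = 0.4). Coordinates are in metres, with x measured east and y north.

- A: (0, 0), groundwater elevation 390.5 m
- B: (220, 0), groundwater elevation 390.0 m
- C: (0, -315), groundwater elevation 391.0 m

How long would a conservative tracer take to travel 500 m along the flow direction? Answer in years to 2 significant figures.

940 years

∂h/∂x = (390.0 − 390.5) / (220 − 0) = -0.002273
∂h/∂y = (391.0 − 390.5) / (-315 − 0) = -0.001587
|∇h| = √(-0.002273² + -0.001587²) = 0.002772
Seepage velocity v = K·i/n = 0.21 × 0.002772 / 0.4 = 0.001455 m/day.
t = 500 / 0.001455 = 3.436e+05 days = 941 years.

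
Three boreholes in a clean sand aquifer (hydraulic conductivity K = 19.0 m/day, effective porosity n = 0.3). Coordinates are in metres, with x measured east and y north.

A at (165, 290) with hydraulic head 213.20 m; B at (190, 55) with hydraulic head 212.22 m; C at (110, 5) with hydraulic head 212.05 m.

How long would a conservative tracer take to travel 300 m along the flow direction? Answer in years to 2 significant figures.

With h = a·x + b·y + c and A as origin, the differences give:
  25·a + (-235)·b = -0.98
  (-55)·a + (-285)·b = -1.15
Eliminate b (×(-285) and ×(-235), subtract): -20050·a = 9.050 → a = ∂h/∂x = -0.0004514
Back-substitute: b = ∂h/∂y = +0.004122.
|∇h| = √(-0.0004514² + 0.004122²) = 0.004147
Seepage velocity v = K·i/n = 19.0 × 0.004147 / 0.3 = 0.2626 m/day.
t = 300 / 0.2626 = 1142 days = 3.13 years.

3.1 years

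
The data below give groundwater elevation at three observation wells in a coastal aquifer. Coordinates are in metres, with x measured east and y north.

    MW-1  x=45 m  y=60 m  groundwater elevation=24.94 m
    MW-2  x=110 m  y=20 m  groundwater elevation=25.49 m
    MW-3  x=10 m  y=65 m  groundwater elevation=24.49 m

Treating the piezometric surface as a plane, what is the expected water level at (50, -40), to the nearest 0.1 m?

24.1 m

Three-point gradient (reference MW-1): Δ to MW-2 = (65, -40, +0.55), Δ to MW-3 = (-35, 5, -0.45).
∂h/∂x = +0.01419, ∂h/∂y = +0.009302 (det = -1075).
h(50, -40) = 24.94 + (+0.01419)·(5) + (+0.009302)·(-100) = 24.94 +0.071 -0.930 = 24.081 m.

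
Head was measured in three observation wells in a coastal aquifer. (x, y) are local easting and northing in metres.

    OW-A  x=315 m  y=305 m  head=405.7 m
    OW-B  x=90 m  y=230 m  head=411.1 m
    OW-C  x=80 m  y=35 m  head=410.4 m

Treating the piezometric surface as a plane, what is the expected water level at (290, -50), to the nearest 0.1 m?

404.6 m

Taking OW-A as reference: OW-B−OW-A = (-225, -75, +5.4); OW-C−OW-A = (-235, -270, +4.7).
Solve a·Δx + b·Δy = Δh: det = (-225)·(-270) − (-235)·(-75) = 43125.
∂h/∂x = [(+5.4)·(-270) − (+4.7)·(-75)] / 43125 = -0.02563
∂h/∂y = [(-225)·(+4.7) − (-235)·(+5.4)] / 43125 = +0.004904
h(290, -50) = 405.7 + (-0.02563)·(-25) + (+0.004904)·(-355) = 405.7 +0.641 -1.741 = 404.600 m.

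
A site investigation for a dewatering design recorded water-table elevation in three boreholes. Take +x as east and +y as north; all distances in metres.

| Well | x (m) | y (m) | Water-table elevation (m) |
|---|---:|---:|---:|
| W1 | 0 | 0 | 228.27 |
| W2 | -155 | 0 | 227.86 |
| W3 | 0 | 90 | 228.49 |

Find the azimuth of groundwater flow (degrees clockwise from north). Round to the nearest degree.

∂h/∂x = (227.86 − 228.27) / (-155 − 0) = +0.002645
∂h/∂y = (228.49 − 228.27) / (90 − 0) = +0.002444
Flow direction (−∇h) has components (-0.002645 E, -0.002444 N).
Azimuth = atan2(E, N) = atan2(-0.002645, -0.002444) = 227.3° ≈ 227°.

227°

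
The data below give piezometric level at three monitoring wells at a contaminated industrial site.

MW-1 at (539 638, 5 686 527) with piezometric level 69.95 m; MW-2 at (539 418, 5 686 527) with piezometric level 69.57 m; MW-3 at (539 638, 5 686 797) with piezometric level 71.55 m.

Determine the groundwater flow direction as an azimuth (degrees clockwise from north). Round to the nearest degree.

196°

∂h/∂x = (69.57 − 69.95) / (539418 − 539638) = +0.001727
∂h/∂y = (71.55 − 69.95) / (5686797 − 5686527) = +0.005926
Flow direction (−∇h) has components (-0.001727 E, -0.005926 N).
Azimuth = atan2(E, N) = atan2(-0.001727, -0.005926) = 196.3° ≈ 196°.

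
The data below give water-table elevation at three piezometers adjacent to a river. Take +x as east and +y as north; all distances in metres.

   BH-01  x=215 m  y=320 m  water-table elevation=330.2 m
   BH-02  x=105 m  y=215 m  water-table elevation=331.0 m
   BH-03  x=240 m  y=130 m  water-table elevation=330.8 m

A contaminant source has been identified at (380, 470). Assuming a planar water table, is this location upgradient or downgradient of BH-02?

Three-point gradient (reference BH-01): Δ to BH-02 = (-110, -105, +0.8), Δ to BH-03 = (25, -190, +0.6).
∂h/∂x = -0.003783, ∂h/∂y = -0.003656 (det = 23525).
Head at (380, 470) = 330.2 + (-0.003783)·(165) + (-0.003656)·(150) = 329.03 m.
That is lower than the 331.0 m at BH-02, so the point is downgradient.

downgradient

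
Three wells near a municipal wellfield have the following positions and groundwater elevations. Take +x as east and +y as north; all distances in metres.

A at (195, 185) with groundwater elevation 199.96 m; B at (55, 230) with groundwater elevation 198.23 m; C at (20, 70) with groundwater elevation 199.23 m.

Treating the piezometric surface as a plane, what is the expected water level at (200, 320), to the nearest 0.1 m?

Differences from A: to B (Δx, Δy, Δh) = (-140, 45, -1.73); to C = (-175, -115, -0.73).
Solve a·Δx + b·Δy = Δh: det = (-140)·(-115) − (-175)·45 = 23975.
∂h/∂x = [(-1.73)·(-115) − (-0.73)·45] / 23975 = +0.009668
∂h/∂y = [(-140)·(-0.73) − (-175)·(-1.73)] / 23975 = -0.008365
h(200, 320) = 199.96 + (+0.009668)·(5) + (-0.008365)·(135) = 199.96 +0.048 -1.129 = 198.879 m.

198.9 m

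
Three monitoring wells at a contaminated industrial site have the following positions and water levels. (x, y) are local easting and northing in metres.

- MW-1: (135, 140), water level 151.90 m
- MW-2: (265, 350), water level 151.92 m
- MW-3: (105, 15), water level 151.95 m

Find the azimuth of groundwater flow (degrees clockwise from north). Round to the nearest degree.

299°

Differences from MW-1: to MW-2 (Δx, Δy, Δh) = (130, 210, +0.02); to MW-3 = (-30, -125, +0.05).
Solve a·Δx + b·Δy = Δh: det = 130·(-125) − (-30)·210 = -9950.
∂h/∂x = [(+0.02)·(-125) − (+0.05)·210] / -9950 = +0.001307
∂h/∂y = [130·(+0.05) − (-30)·(+0.02)] / -9950 = -0.0007136
Flow direction (−∇h) has components (-0.001307 E, +0.0007136 N).
Azimuth = atan2(E, N) = atan2(-0.001307, +0.0007136) = 298.6° ≈ 299°.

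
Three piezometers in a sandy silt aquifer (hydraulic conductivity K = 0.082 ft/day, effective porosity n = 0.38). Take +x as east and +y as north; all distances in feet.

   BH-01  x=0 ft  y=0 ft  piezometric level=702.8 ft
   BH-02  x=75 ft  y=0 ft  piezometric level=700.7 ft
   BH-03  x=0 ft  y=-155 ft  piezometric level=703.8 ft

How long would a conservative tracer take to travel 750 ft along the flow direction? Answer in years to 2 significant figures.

330 years

∂h/∂x = (700.7 − 702.8) / (75 − 0) = -0.02800
∂h/∂y = (703.8 − 702.8) / (-155 − 0) = -0.006452
|∇h| = √(-0.02800² + -0.006452²) = 0.02873
Seepage velocity v = K·i/n = 0.082 × 0.02873 / 0.38 = 0.0062 ft/day.
t = 750 / 0.0062 = 1.21e+05 days = 331 years.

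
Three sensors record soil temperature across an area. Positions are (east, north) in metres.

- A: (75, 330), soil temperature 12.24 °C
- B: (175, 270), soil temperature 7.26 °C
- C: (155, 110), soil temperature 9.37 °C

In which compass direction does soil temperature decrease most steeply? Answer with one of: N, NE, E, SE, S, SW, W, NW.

With T = a·x + b·y + c and A as origin, the differences give:
  100·a + (-60)·b = -4.98
  80·a + (-220)·b = -2.87
Eliminate b (×(-220) and ×(-60), subtract): -17200·a = 923.400 → a = ∂T/∂x = -0.05369
Back-substitute: b = ∂T/∂y = -0.006477.
Steepest decrease is along −∇f = (+0.05369 E, +0.006477 N) → east.

E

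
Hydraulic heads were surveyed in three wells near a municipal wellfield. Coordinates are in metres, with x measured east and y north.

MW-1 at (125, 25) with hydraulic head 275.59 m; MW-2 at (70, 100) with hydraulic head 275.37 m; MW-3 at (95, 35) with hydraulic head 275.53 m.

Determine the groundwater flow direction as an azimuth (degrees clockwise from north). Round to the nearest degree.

With h = a·x + b·y + c and MW-1 as origin, the differences give:
  (-55)·a + 75·b = -0.22
  (-30)·a + 10·b = -0.06
Eliminate b (×10 and ×75, subtract): 1700·a = 2.300 → a = ∂h/∂x = +0.001353
Back-substitute: b = ∂h/∂y = -0.001941.
Flow direction (−∇h) has components (-0.001353 E, +0.001941 N).
Azimuth = atan2(E, N) = atan2(-0.001353, +0.001941) = 325.1° ≈ 325°.

325°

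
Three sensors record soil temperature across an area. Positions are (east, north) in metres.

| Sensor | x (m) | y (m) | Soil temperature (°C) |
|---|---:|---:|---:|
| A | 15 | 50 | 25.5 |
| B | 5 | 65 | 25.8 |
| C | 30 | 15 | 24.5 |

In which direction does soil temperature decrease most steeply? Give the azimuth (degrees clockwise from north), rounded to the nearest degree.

219°

Differences from A: to B (Δx, Δy, Δh) = (-10, 15, +0.3); to C = (15, -35, -1.0).
Solve a·Δx + b·Δy = ΔT: det = (-10)·(-35) − 15·15 = 125.
∂T/∂x = [(+0.3)·(-35) − (-1.0)·15] / 125 = +0.03600
∂T/∂y = [(-10)·(-1.0) − 15·(+0.3)] / 125 = +0.04400
Steepest decrease is along −∇f: components (-0.03600 E, -0.04400 N).
Azimuth = atan2(-0.03600, -0.04400) = 219.3° ≈ 219°.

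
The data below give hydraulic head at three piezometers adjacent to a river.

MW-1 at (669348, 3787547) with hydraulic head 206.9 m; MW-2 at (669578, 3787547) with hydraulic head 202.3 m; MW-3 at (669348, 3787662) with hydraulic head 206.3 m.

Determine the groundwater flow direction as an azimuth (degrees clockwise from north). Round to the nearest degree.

075°

∂h/∂x = (202.3 − 206.9) / (669578 − 669348) = -0.02000
∂h/∂y = (206.3 − 206.9) / (3787662 − 3787547) = -0.005217
Flow direction (−∇h) has components (+0.02000 E, +0.005217 N).
Azimuth = atan2(E, N) = atan2(+0.02000, +0.005217) = 75.4° ≈ 075°.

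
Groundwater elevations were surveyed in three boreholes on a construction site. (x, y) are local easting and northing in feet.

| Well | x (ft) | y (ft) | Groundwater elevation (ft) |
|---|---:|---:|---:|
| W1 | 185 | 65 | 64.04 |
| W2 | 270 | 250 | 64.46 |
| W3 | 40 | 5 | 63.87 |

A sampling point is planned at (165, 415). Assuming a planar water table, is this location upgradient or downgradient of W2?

upgradient

With h = a·x + b·y + c and W1 as origin, the differences give:
  85·a + 185·b = +0.42
  (-145)·a + (-60)·b = -0.17
Eliminate b (×(-60) and ×185, subtract): 21725·a = 6.250 → a = ∂h/∂x = +0.0002877
Back-substitute: b = ∂h/∂y = +0.002138.
Head at (165, 415) = 64.04 + (+0.0002877)·(-20) + (+0.002138)·(350) = 64.78 ft.
That is higher than the 64.46 ft at W2, so the point is upgradient.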